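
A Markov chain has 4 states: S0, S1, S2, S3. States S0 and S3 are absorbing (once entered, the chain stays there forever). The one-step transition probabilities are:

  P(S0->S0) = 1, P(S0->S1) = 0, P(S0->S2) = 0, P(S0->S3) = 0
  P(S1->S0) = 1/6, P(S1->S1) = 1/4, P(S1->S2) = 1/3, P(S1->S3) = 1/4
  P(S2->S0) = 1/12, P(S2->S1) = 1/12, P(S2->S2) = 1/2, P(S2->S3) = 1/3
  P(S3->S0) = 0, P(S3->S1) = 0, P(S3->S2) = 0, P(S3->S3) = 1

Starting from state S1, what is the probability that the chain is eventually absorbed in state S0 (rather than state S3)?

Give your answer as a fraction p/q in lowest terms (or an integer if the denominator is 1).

Answer: 8/25

Derivation:
Let a_i = P(absorbed in S0 | start in state i).
Boundary conditions: a_S0 = 1, a_S3 = 0.
For each transient state i, a_i = sum_j P(i->j) * a_j:
  a_S1 = 1/6*a_S0 + 1/4*a_S1 + 1/3*a_S2 + 1/4*a_S3
  a_S2 = 1/12*a_S0 + 1/12*a_S1 + 1/2*a_S2 + 1/3*a_S3

Substituting a_S0 = 1 and a_S3 = 0, rearrange to (I - Q) a = r where r[i] = P(i -> S0):
  [3/4, -1/3] . (a_S1, a_S2) = 1/6
  [-1/12, 1/2] . (a_S1, a_S2) = 1/12

Solving yields:
  a_S1 = 8/25
  a_S2 = 11/50

Starting state is S1, so the absorption probability is a_S1 = 8/25.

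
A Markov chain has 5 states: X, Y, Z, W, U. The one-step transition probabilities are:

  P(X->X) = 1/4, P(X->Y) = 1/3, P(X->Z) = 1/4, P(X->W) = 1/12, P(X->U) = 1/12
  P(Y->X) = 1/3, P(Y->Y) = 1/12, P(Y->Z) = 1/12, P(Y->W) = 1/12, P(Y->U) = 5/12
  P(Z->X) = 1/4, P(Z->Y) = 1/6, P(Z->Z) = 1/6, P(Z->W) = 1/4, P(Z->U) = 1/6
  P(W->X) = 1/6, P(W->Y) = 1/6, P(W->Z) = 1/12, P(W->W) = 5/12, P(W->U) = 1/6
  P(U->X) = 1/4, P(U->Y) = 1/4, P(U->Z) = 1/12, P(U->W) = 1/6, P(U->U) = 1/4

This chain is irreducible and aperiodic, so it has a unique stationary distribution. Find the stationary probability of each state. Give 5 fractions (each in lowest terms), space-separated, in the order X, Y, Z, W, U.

The stationary distribution satisfies pi = pi * P, i.e.:
  pi_X = 1/4*pi_X + 1/3*pi_Y + 1/4*pi_Z + 1/6*pi_W + 1/4*pi_U
  pi_Y = 1/3*pi_X + 1/12*pi_Y + 1/6*pi_Z + 1/6*pi_W + 1/4*pi_U
  pi_Z = 1/4*pi_X + 1/12*pi_Y + 1/6*pi_Z + 1/12*pi_W + 1/12*pi_U
  pi_W = 1/12*pi_X + 1/12*pi_Y + 1/4*pi_Z + 5/12*pi_W + 1/6*pi_U
  pi_U = 1/12*pi_X + 5/12*pi_Y + 1/6*pi_Z + 1/6*pi_W + 1/4*pi_U
with normalization: pi_X + pi_Y + pi_Z + pi_W + pi_U = 1.

Using the first 4 balance equations plus normalization, the linear system A*pi = b is:
  [-3/4, 1/3, 1/4, 1/6, 1/4] . pi = 0
  [1/3, -11/12, 1/6, 1/6, 1/4] . pi = 0
  [1/4, 1/12, -5/6, 1/12, 1/12] . pi = 0
  [1/12, 1/12, 1/4, -7/12, 1/6] . pi = 0
  [1, 1, 1, 1, 1] . pi = 1

Solving yields:
  pi_X = 164/651
  pi_Y = 227/1085
  pi_Z = 89/651
  pi_W = 202/1085
  pi_U = 703/3255

Verification (pi * P):
  164/651*1/4 + 227/1085*1/3 + 89/651*1/4 + 202/1085*1/6 + 703/3255*1/4 = 164/651 = pi_X  (ok)
  164/651*1/3 + 227/1085*1/12 + 89/651*1/6 + 202/1085*1/6 + 703/3255*1/4 = 227/1085 = pi_Y  (ok)
  164/651*1/4 + 227/1085*1/12 + 89/651*1/6 + 202/1085*1/12 + 703/3255*1/12 = 89/651 = pi_Z  (ok)
  164/651*1/12 + 227/1085*1/12 + 89/651*1/4 + 202/1085*5/12 + 703/3255*1/6 = 202/1085 = pi_W  (ok)
  164/651*1/12 + 227/1085*5/12 + 89/651*1/6 + 202/1085*1/6 + 703/3255*1/4 = 703/3255 = pi_U  (ok)

Answer: 164/651 227/1085 89/651 202/1085 703/3255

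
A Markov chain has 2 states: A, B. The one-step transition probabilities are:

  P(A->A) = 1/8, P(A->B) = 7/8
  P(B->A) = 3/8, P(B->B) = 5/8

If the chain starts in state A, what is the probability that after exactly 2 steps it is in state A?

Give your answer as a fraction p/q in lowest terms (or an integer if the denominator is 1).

Computing P^2 by repeated multiplication:
P^1 =
  A: [1/8, 7/8]
  B: [3/8, 5/8]
P^2 =
  A: [11/32, 21/32]
  B: [9/32, 23/32]

(P^2)[A -> A] = 11/32

Answer: 11/32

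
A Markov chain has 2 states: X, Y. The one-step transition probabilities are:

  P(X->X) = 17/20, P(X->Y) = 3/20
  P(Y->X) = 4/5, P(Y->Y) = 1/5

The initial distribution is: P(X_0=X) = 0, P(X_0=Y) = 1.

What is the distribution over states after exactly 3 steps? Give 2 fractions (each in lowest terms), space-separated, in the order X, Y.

Answer: 421/500 79/500

Derivation:
Propagating the distribution step by step (d_{t+1} = d_t * P):
d_0 = (X=0, Y=1)
  d_1[X] = 0*17/20 + 1*4/5 = 4/5
  d_1[Y] = 0*3/20 + 1*1/5 = 1/5
d_1 = (X=4/5, Y=1/5)
  d_2[X] = 4/5*17/20 + 1/5*4/5 = 21/25
  d_2[Y] = 4/5*3/20 + 1/5*1/5 = 4/25
d_2 = (X=21/25, Y=4/25)
  d_3[X] = 21/25*17/20 + 4/25*4/5 = 421/500
  d_3[Y] = 21/25*3/20 + 4/25*1/5 = 79/500
d_3 = (X=421/500, Y=79/500)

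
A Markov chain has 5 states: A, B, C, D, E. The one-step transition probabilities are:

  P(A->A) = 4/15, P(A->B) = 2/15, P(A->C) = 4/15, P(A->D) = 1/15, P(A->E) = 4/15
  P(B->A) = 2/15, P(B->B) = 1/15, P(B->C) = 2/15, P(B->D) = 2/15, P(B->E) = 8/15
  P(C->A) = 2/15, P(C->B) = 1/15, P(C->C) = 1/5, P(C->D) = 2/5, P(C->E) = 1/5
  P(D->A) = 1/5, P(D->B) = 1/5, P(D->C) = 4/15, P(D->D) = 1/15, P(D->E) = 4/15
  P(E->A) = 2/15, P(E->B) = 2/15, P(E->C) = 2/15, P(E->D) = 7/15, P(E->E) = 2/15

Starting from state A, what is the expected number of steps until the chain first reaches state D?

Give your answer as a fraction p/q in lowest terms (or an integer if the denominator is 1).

Let h_i = expected steps to first reach D from state i.
Boundary: h_D = 0.
First-step equations for the other states:
  h_A = 1 + 4/15*h_A + 2/15*h_B + 4/15*h_C + 1/15*h_D + 4/15*h_E
  h_B = 1 + 2/15*h_A + 1/15*h_B + 2/15*h_C + 2/15*h_D + 8/15*h_E
  h_C = 1 + 2/15*h_A + 1/15*h_B + 1/5*h_C + 2/5*h_D + 1/5*h_E
  h_E = 1 + 2/15*h_A + 2/15*h_B + 2/15*h_C + 7/15*h_D + 2/15*h_E

Substituting h_D = 0 and rearranging gives the linear system (I - Q) h = 1:
  [11/15, -2/15, -4/15, -4/15] . (h_A, h_B, h_C, h_E) = 1
  [-2/15, 14/15, -2/15, -8/15] . (h_A, h_B, h_C, h_E) = 1
  [-2/15, -1/15, 4/5, -1/5] . (h_A, h_B, h_C, h_E) = 1
  [-2/15, -2/15, -2/15, 13/15] . (h_A, h_B, h_C, h_E) = 1

Solving yields:
  h_A = 10695/2591
  h_B = 9555/2591
  h_C = 15275/5182
  h_E = 7280/2591

Starting state is A, so the expected hitting time is h_A = 10695/2591.

Answer: 10695/2591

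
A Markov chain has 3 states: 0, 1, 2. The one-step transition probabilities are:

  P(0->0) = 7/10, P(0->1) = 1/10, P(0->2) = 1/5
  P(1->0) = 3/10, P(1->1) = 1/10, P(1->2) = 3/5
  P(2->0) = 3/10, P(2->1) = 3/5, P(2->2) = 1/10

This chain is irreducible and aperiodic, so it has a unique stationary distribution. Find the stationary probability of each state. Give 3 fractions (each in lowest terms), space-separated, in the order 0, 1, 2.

The stationary distribution satisfies pi = pi * P, i.e.:
  pi_0 = 7/10*pi_0 + 3/10*pi_1 + 3/10*pi_2
  pi_1 = 1/10*pi_0 + 1/10*pi_1 + 3/5*pi_2
  pi_2 = 1/5*pi_0 + 3/5*pi_1 + 1/10*pi_2
with normalization: pi_0 + pi_1 + pi_2 = 1.

Using the first 2 balance equations plus normalization, the linear system A*pi = b is:
  [-3/10, 3/10, 3/10] . pi = 0
  [1/10, -9/10, 3/5] . pi = 0
  [1, 1, 1] . pi = 1

Solving yields:
  pi_0 = 1/2
  pi_1 = 7/30
  pi_2 = 4/15

Verification (pi * P):
  1/2*7/10 + 7/30*3/10 + 4/15*3/10 = 1/2 = pi_0  (ok)
  1/2*1/10 + 7/30*1/10 + 4/15*3/5 = 7/30 = pi_1  (ok)
  1/2*1/5 + 7/30*3/5 + 4/15*1/10 = 4/15 = pi_2  (ok)

Answer: 1/2 7/30 4/15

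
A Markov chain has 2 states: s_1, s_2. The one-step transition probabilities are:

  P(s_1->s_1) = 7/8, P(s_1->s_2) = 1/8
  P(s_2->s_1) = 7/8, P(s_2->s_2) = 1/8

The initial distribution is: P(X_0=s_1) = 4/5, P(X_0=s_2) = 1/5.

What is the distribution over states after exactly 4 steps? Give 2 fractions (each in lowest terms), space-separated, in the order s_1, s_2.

Answer: 7/8 1/8

Derivation:
Propagating the distribution step by step (d_{t+1} = d_t * P):
d_0 = (s_1=4/5, s_2=1/5)
  d_1[s_1] = 4/5*7/8 + 1/5*7/8 = 7/8
  d_1[s_2] = 4/5*1/8 + 1/5*1/8 = 1/8
d_1 = (s_1=7/8, s_2=1/8)
  d_2[s_1] = 7/8*7/8 + 1/8*7/8 = 7/8
  d_2[s_2] = 7/8*1/8 + 1/8*1/8 = 1/8
d_2 = (s_1=7/8, s_2=1/8)
  d_3[s_1] = 7/8*7/8 + 1/8*7/8 = 7/8
  d_3[s_2] = 7/8*1/8 + 1/8*1/8 = 1/8
d_3 = (s_1=7/8, s_2=1/8)
  d_4[s_1] = 7/8*7/8 + 1/8*7/8 = 7/8
  d_4[s_2] = 7/8*1/8 + 1/8*1/8 = 1/8
d_4 = (s_1=7/8, s_2=1/8)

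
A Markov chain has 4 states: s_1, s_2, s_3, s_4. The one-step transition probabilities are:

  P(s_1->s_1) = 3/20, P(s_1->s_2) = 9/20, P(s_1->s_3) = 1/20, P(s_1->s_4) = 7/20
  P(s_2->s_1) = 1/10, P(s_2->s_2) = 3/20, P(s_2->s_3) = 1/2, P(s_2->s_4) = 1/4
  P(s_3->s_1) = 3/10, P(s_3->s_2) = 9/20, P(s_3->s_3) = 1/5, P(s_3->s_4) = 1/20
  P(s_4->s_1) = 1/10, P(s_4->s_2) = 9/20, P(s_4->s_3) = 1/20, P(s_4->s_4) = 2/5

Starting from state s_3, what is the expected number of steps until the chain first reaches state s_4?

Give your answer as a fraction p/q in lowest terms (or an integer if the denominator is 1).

Let h_i = expected steps to first reach s_4 from state i.
Boundary: h_s_4 = 0.
First-step equations for the other states:
  h_s_1 = 1 + 3/20*h_s_1 + 9/20*h_s_2 + 1/20*h_s_3 + 7/20*h_s_4
  h_s_2 = 1 + 1/10*h_s_1 + 3/20*h_s_2 + 1/2*h_s_3 + 1/4*h_s_4
  h_s_3 = 1 + 3/10*h_s_1 + 9/20*h_s_2 + 1/5*h_s_3 + 1/20*h_s_4

Substituting h_s_4 = 0 and rearranging gives the linear system (I - Q) h = 1:
  [17/20, -9/20, -1/20] . (h_s_1, h_s_2, h_s_3) = 1
  [-1/10, 17/20, -1/2] . (h_s_1, h_s_2, h_s_3) = 1
  [-3/10, -9/20, 4/5] . (h_s_1, h_s_2, h_s_3) = 1

Solving yields:
  h_s_1 = 4420/1073
  h_s_2 = 5300/1073
  h_s_3 = 5980/1073

Starting state is s_3, so the expected hitting time is h_s_3 = 5980/1073.

Answer: 5980/1073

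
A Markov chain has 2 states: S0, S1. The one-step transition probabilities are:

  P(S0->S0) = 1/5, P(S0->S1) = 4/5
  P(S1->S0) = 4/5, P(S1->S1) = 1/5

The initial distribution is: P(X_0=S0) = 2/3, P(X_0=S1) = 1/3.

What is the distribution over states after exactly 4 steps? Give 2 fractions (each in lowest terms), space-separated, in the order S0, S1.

Propagating the distribution step by step (d_{t+1} = d_t * P):
d_0 = (S0=2/3, S1=1/3)
  d_1[S0] = 2/3*1/5 + 1/3*4/5 = 2/5
  d_1[S1] = 2/3*4/5 + 1/3*1/5 = 3/5
d_1 = (S0=2/5, S1=3/5)
  d_2[S0] = 2/5*1/5 + 3/5*4/5 = 14/25
  d_2[S1] = 2/5*4/5 + 3/5*1/5 = 11/25
d_2 = (S0=14/25, S1=11/25)
  d_3[S0] = 14/25*1/5 + 11/25*4/5 = 58/125
  d_3[S1] = 14/25*4/5 + 11/25*1/5 = 67/125
d_3 = (S0=58/125, S1=67/125)
  d_4[S0] = 58/125*1/5 + 67/125*4/5 = 326/625
  d_4[S1] = 58/125*4/5 + 67/125*1/5 = 299/625
d_4 = (S0=326/625, S1=299/625)

Answer: 326/625 299/625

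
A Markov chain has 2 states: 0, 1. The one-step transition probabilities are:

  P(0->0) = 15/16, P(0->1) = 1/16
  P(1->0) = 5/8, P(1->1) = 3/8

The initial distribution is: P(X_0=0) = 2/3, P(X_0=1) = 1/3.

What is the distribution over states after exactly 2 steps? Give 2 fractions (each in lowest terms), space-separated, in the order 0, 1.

Propagating the distribution step by step (d_{t+1} = d_t * P):
d_0 = (0=2/3, 1=1/3)
  d_1[0] = 2/3*15/16 + 1/3*5/8 = 5/6
  d_1[1] = 2/3*1/16 + 1/3*3/8 = 1/6
d_1 = (0=5/6, 1=1/6)
  d_2[0] = 5/6*15/16 + 1/6*5/8 = 85/96
  d_2[1] = 5/6*1/16 + 1/6*3/8 = 11/96
d_2 = (0=85/96, 1=11/96)

Answer: 85/96 11/96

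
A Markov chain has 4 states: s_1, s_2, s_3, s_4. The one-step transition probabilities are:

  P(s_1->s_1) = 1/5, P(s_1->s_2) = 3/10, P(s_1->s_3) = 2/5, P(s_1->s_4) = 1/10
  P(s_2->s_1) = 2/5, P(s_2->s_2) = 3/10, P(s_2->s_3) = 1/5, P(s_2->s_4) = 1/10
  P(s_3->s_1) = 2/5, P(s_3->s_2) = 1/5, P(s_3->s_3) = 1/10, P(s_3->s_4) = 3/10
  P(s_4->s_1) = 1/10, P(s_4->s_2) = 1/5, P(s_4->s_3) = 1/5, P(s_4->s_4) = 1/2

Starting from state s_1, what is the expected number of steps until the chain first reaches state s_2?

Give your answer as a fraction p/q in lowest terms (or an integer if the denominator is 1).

Answer: 820/203

Derivation:
Let h_i = expected steps to first reach s_2 from state i.
Boundary: h_s_2 = 0.
First-step equations for the other states:
  h_s_1 = 1 + 1/5*h_s_1 + 3/10*h_s_2 + 2/5*h_s_3 + 1/10*h_s_4
  h_s_3 = 1 + 2/5*h_s_1 + 1/5*h_s_2 + 1/10*h_s_3 + 3/10*h_s_4
  h_s_4 = 1 + 1/10*h_s_1 + 1/5*h_s_2 + 1/5*h_s_3 + 1/2*h_s_4

Substituting h_s_2 = 0 and rearranging gives the linear system (I - Q) h = 1:
  [4/5, -2/5, -1/10] . (h_s_1, h_s_3, h_s_4) = 1
  [-2/5, 9/10, -3/10] . (h_s_1, h_s_3, h_s_4) = 1
  [-1/10, -1/5, 1/2] . (h_s_1, h_s_3, h_s_4) = 1

Solving yields:
  h_s_1 = 820/203
  h_s_3 = 900/203
  h_s_4 = 930/203

Starting state is s_1, so the expected hitting time is h_s_1 = 820/203.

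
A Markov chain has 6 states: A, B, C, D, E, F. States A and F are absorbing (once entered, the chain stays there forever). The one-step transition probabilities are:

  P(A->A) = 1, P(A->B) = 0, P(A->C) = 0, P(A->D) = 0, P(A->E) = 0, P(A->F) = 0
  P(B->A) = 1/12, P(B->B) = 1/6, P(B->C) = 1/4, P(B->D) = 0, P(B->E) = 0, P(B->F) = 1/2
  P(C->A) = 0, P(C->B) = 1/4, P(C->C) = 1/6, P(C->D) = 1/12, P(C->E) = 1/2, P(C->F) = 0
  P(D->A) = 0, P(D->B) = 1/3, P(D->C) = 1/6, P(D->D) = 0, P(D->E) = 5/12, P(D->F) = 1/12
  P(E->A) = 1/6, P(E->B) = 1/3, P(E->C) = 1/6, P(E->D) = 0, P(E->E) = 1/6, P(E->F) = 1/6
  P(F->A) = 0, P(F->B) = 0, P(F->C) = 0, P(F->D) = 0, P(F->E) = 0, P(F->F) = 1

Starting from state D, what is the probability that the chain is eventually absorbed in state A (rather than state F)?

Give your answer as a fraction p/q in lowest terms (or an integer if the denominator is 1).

Answer: 248/1017

Derivation:
Let a_i = P(absorbed in A | start in state i).
Boundary conditions: a_A = 1, a_F = 0.
For each transient state i, a_i = sum_j P(i->j) * a_j:
  a_B = 1/12*a_A + 1/6*a_B + 1/4*a_C + 0*a_D + 0*a_E + 1/2*a_F
  a_C = 0*a_A + 1/4*a_B + 1/6*a_C + 1/12*a_D + 1/2*a_E + 0*a_F
  a_D = 0*a_A + 1/3*a_B + 1/6*a_C + 0*a_D + 5/12*a_E + 1/12*a_F
  a_E = 1/6*a_A + 1/3*a_B + 1/6*a_C + 0*a_D + 1/6*a_E + 1/6*a_F

Substituting a_A = 1 and a_F = 0, rearrange to (I - Q) a = r where r[i] = P(i -> A):
  [5/6, -1/4, 0, 0] . (a_B, a_C, a_D, a_E) = 1/12
  [-1/4, 5/6, -1/12, -1/2] . (a_B, a_C, a_D, a_E) = 0
  [-1/3, -1/6, 1, -5/12] . (a_B, a_C, a_D, a_E) = 0
  [-1/3, -1/6, 0, 5/6] . (a_B, a_C, a_D, a_E) = 1/6

Solving yields:
  a_B = 62/339
  a_C = 281/1017
  a_D = 248/1017
  a_E = 334/1017

Starting state is D, so the absorption probability is a_D = 248/1017.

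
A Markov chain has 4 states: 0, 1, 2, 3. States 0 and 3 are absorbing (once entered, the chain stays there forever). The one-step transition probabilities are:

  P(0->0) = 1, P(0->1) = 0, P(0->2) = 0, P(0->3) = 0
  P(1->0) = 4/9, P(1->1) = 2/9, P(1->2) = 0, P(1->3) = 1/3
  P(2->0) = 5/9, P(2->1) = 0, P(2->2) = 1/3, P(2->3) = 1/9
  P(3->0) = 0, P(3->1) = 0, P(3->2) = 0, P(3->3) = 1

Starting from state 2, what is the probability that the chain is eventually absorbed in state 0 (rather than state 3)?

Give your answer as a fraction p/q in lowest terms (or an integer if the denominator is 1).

Answer: 5/6

Derivation:
Let a_i = P(absorbed in 0 | start in state i).
Boundary conditions: a_0 = 1, a_3 = 0.
For each transient state i, a_i = sum_j P(i->j) * a_j:
  a_1 = 4/9*a_0 + 2/9*a_1 + 0*a_2 + 1/3*a_3
  a_2 = 5/9*a_0 + 0*a_1 + 1/3*a_2 + 1/9*a_3

Substituting a_0 = 1 and a_3 = 0, rearrange to (I - Q) a = r where r[i] = P(i -> 0):
  [7/9, 0] . (a_1, a_2) = 4/9
  [0, 2/3] . (a_1, a_2) = 5/9

Solving yields:
  a_1 = 4/7
  a_2 = 5/6

Starting state is 2, so the absorption probability is a_2 = 5/6.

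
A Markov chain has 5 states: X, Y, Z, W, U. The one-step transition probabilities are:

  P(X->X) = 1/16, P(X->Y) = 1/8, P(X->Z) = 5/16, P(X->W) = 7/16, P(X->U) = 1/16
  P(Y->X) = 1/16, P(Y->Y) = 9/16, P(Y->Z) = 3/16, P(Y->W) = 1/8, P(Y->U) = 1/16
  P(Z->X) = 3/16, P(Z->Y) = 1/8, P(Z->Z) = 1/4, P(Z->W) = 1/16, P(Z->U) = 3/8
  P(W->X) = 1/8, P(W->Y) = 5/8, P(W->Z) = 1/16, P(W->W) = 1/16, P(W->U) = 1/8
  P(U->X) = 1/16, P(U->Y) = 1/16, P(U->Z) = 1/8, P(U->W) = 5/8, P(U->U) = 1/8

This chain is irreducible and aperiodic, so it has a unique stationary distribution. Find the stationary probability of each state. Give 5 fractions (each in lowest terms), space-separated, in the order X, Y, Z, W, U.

The stationary distribution satisfies pi = pi * P, i.e.:
  pi_X = 1/16*pi_X + 1/16*pi_Y + 3/16*pi_Z + 1/8*pi_W + 1/16*pi_U
  pi_Y = 1/8*pi_X + 9/16*pi_Y + 1/8*pi_Z + 5/8*pi_W + 1/16*pi_U
  pi_Z = 5/16*pi_X + 3/16*pi_Y + 1/4*pi_Z + 1/16*pi_W + 1/8*pi_U
  pi_W = 7/16*pi_X + 1/8*pi_Y + 1/16*pi_Z + 1/16*pi_W + 5/8*pi_U
  pi_U = 1/16*pi_X + 1/16*pi_Y + 3/8*pi_Z + 1/8*pi_W + 1/8*pi_U
with normalization: pi_X + pi_Y + pi_Z + pi_W + pi_U = 1.

Using the first 4 balance equations plus normalization, the linear system A*pi = b is:
  [-15/16, 1/16, 3/16, 1/8, 1/16] . pi = 0
  [1/8, -7/16, 1/8, 5/8, 1/16] . pi = 0
  [5/16, 3/16, -3/4, 1/16, 1/8] . pi = 0
  [7/16, 1/8, 1/16, -15/16, 5/8] . pi = 0
  [1, 1, 1, 1, 1] . pi = 1

Solving yields:
  pi_X = 5787/59546
  pi_Y = 22965/59546
  pi_Z = 10531/59546
  pi_W = 5992/29773
  pi_U = 8279/59546

Verification (pi * P):
  5787/59546*1/16 + 22965/59546*1/16 + 10531/59546*3/16 + 5992/29773*1/8 + 8279/59546*1/16 = 5787/59546 = pi_X  (ok)
  5787/59546*1/8 + 22965/59546*9/16 + 10531/59546*1/8 + 5992/29773*5/8 + 8279/59546*1/16 = 22965/59546 = pi_Y  (ok)
  5787/59546*5/16 + 22965/59546*3/16 + 10531/59546*1/4 + 5992/29773*1/16 + 8279/59546*1/8 = 10531/59546 = pi_Z  (ok)
  5787/59546*7/16 + 22965/59546*1/8 + 10531/59546*1/16 + 5992/29773*1/16 + 8279/59546*5/8 = 5992/29773 = pi_W  (ok)
  5787/59546*1/16 + 22965/59546*1/16 + 10531/59546*3/8 + 5992/29773*1/8 + 8279/59546*1/8 = 8279/59546 = pi_U  (ok)

Answer: 5787/59546 22965/59546 10531/59546 5992/29773 8279/59546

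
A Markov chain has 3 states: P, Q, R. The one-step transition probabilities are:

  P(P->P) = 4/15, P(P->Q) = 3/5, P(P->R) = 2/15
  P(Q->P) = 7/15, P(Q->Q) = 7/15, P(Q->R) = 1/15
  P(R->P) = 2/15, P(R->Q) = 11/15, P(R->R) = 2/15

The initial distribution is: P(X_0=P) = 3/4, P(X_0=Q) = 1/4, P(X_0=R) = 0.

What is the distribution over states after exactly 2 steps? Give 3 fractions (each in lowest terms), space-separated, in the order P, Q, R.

Answer: 82/225 27/50 43/450

Derivation:
Propagating the distribution step by step (d_{t+1} = d_t * P):
d_0 = (P=3/4, Q=1/4, R=0)
  d_1[P] = 3/4*4/15 + 1/4*7/15 + 0*2/15 = 19/60
  d_1[Q] = 3/4*3/5 + 1/4*7/15 + 0*11/15 = 17/30
  d_1[R] = 3/4*2/15 + 1/4*1/15 + 0*2/15 = 7/60
d_1 = (P=19/60, Q=17/30, R=7/60)
  d_2[P] = 19/60*4/15 + 17/30*7/15 + 7/60*2/15 = 82/225
  d_2[Q] = 19/60*3/5 + 17/30*7/15 + 7/60*11/15 = 27/50
  d_2[R] = 19/60*2/15 + 17/30*1/15 + 7/60*2/15 = 43/450
d_2 = (P=82/225, Q=27/50, R=43/450)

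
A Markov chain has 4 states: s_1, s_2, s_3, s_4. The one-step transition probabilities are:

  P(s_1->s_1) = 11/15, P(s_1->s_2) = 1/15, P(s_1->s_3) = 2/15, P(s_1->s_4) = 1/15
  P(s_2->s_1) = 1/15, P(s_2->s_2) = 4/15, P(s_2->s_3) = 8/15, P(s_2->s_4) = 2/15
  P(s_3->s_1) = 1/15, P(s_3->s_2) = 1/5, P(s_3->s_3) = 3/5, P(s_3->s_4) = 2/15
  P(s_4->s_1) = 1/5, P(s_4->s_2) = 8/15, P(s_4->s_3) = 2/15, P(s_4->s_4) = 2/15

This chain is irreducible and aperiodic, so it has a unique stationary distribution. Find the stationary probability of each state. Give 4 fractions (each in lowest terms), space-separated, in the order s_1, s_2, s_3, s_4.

Answer: 19/77 17/77 32/77 9/77

Derivation:
The stationary distribution satisfies pi = pi * P, i.e.:
  pi_s_1 = 11/15*pi_s_1 + 1/15*pi_s_2 + 1/15*pi_s_3 + 1/5*pi_s_4
  pi_s_2 = 1/15*pi_s_1 + 4/15*pi_s_2 + 1/5*pi_s_3 + 8/15*pi_s_4
  pi_s_3 = 2/15*pi_s_1 + 8/15*pi_s_2 + 3/5*pi_s_3 + 2/15*pi_s_4
  pi_s_4 = 1/15*pi_s_1 + 2/15*pi_s_2 + 2/15*pi_s_3 + 2/15*pi_s_4
with normalization: pi_s_1 + pi_s_2 + pi_s_3 + pi_s_4 = 1.

Using the first 3 balance equations plus normalization, the linear system A*pi = b is:
  [-4/15, 1/15, 1/15, 1/5] . pi = 0
  [1/15, -11/15, 1/5, 8/15] . pi = 0
  [2/15, 8/15, -2/5, 2/15] . pi = 0
  [1, 1, 1, 1] . pi = 1

Solving yields:
  pi_s_1 = 19/77
  pi_s_2 = 17/77
  pi_s_3 = 32/77
  pi_s_4 = 9/77

Verification (pi * P):
  19/77*11/15 + 17/77*1/15 + 32/77*1/15 + 9/77*1/5 = 19/77 = pi_s_1  (ok)
  19/77*1/15 + 17/77*4/15 + 32/77*1/5 + 9/77*8/15 = 17/77 = pi_s_2  (ok)
  19/77*2/15 + 17/77*8/15 + 32/77*3/5 + 9/77*2/15 = 32/77 = pi_s_3  (ok)
  19/77*1/15 + 17/77*2/15 + 32/77*2/15 + 9/77*2/15 = 9/77 = pi_s_4  (ok)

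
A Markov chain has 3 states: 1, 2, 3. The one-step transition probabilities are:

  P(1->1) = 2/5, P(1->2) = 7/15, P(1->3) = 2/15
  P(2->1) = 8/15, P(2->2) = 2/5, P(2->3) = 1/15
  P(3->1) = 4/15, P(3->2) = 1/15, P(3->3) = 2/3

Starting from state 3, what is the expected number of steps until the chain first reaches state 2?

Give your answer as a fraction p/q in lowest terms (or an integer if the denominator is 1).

Answer: 195/37

Derivation:
Let h_i = expected steps to first reach 2 from state i.
Boundary: h_2 = 0.
First-step equations for the other states:
  h_1 = 1 + 2/5*h_1 + 7/15*h_2 + 2/15*h_3
  h_3 = 1 + 4/15*h_1 + 1/15*h_2 + 2/3*h_3

Substituting h_2 = 0 and rearranging gives the linear system (I - Q) h = 1:
  [3/5, -2/15] . (h_1, h_3) = 1
  [-4/15, 1/3] . (h_1, h_3) = 1

Solving yields:
  h_1 = 105/37
  h_3 = 195/37

Starting state is 3, so the expected hitting time is h_3 = 195/37.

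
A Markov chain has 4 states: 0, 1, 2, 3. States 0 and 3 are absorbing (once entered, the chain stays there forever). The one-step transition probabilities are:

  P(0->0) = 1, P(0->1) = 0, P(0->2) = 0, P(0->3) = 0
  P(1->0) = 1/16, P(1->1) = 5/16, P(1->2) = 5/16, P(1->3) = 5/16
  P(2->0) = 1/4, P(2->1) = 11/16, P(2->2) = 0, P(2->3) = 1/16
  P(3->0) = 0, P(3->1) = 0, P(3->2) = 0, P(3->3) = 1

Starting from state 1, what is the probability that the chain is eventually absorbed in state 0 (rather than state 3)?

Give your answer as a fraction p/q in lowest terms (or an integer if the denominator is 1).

Answer: 36/121

Derivation:
Let a_i = P(absorbed in 0 | start in state i).
Boundary conditions: a_0 = 1, a_3 = 0.
For each transient state i, a_i = sum_j P(i->j) * a_j:
  a_1 = 1/16*a_0 + 5/16*a_1 + 5/16*a_2 + 5/16*a_3
  a_2 = 1/4*a_0 + 11/16*a_1 + 0*a_2 + 1/16*a_3

Substituting a_0 = 1 and a_3 = 0, rearrange to (I - Q) a = r where r[i] = P(i -> 0):
  [11/16, -5/16] . (a_1, a_2) = 1/16
  [-11/16, 1] . (a_1, a_2) = 1/4

Solving yields:
  a_1 = 36/121
  a_2 = 5/11

Starting state is 1, so the absorption probability is a_1 = 36/121.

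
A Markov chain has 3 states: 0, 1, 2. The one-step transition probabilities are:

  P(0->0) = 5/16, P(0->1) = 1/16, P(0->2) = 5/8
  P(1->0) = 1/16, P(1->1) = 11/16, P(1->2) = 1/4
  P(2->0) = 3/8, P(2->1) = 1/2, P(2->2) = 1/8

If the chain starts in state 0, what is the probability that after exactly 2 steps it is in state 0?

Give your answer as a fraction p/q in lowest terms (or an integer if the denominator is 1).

Answer: 43/128

Derivation:
Computing P^2 by repeated multiplication:
P^1 =
  0: [5/16, 1/16, 5/8]
  1: [1/16, 11/16, 1/4]
  2: [3/8, 1/2, 1/8]
P^2 =
  0: [43/128, 3/8, 37/128]
  1: [5/32, 77/128, 31/128]
  2: [25/128, 55/128, 3/8]

(P^2)[0 -> 0] = 43/128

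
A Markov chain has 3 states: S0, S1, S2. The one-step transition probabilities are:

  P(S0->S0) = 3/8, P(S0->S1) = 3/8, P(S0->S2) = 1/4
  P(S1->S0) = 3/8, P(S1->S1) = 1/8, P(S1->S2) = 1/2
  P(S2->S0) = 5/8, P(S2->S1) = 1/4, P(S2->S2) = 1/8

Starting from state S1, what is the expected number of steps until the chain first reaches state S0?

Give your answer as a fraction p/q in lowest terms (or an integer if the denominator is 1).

Let h_i = expected steps to first reach S0 from state i.
Boundary: h_S0 = 0.
First-step equations for the other states:
  h_S1 = 1 + 3/8*h_S0 + 1/8*h_S1 + 1/2*h_S2
  h_S2 = 1 + 5/8*h_S0 + 1/4*h_S1 + 1/8*h_S2

Substituting h_S0 = 0 and rearranging gives the linear system (I - Q) h = 1:
  [7/8, -1/2] . (h_S1, h_S2) = 1
  [-1/4, 7/8] . (h_S1, h_S2) = 1

Solving yields:
  h_S1 = 88/41
  h_S2 = 72/41

Starting state is S1, so the expected hitting time is h_S1 = 88/41.

Answer: 88/41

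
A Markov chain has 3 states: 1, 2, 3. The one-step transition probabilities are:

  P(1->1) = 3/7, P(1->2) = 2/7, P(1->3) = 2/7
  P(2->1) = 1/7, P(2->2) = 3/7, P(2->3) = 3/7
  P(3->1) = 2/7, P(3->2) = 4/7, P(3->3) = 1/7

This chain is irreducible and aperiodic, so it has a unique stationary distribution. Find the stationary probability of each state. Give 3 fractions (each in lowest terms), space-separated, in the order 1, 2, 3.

Answer: 6/23 10/23 7/23

Derivation:
The stationary distribution satisfies pi = pi * P, i.e.:
  pi_1 = 3/7*pi_1 + 1/7*pi_2 + 2/7*pi_3
  pi_2 = 2/7*pi_1 + 3/7*pi_2 + 4/7*pi_3
  pi_3 = 2/7*pi_1 + 3/7*pi_2 + 1/7*pi_3
with normalization: pi_1 + pi_2 + pi_3 = 1.

Using the first 2 balance equations plus normalization, the linear system A*pi = b is:
  [-4/7, 1/7, 2/7] . pi = 0
  [2/7, -4/7, 4/7] . pi = 0
  [1, 1, 1] . pi = 1

Solving yields:
  pi_1 = 6/23
  pi_2 = 10/23
  pi_3 = 7/23

Verification (pi * P):
  6/23*3/7 + 10/23*1/7 + 7/23*2/7 = 6/23 = pi_1  (ok)
  6/23*2/7 + 10/23*3/7 + 7/23*4/7 = 10/23 = pi_2  (ok)
  6/23*2/7 + 10/23*3/7 + 7/23*1/7 = 7/23 = pi_3  (ok)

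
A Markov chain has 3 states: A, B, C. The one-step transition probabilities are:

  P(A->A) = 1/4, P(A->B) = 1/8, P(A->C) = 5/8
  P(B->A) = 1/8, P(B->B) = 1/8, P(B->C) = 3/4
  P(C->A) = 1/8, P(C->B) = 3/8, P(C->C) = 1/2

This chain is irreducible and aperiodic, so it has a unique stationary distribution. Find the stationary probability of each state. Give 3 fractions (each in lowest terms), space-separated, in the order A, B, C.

Answer: 1/7 19/70 41/70

Derivation:
The stationary distribution satisfies pi = pi * P, i.e.:
  pi_A = 1/4*pi_A + 1/8*pi_B + 1/8*pi_C
  pi_B = 1/8*pi_A + 1/8*pi_B + 3/8*pi_C
  pi_C = 5/8*pi_A + 3/4*pi_B + 1/2*pi_C
with normalization: pi_A + pi_B + pi_C = 1.

Using the first 2 balance equations plus normalization, the linear system A*pi = b is:
  [-3/4, 1/8, 1/8] . pi = 0
  [1/8, -7/8, 3/8] . pi = 0
  [1, 1, 1] . pi = 1

Solving yields:
  pi_A = 1/7
  pi_B = 19/70
  pi_C = 41/70

Verification (pi * P):
  1/7*1/4 + 19/70*1/8 + 41/70*1/8 = 1/7 = pi_A  (ok)
  1/7*1/8 + 19/70*1/8 + 41/70*3/8 = 19/70 = pi_B  (ok)
  1/7*5/8 + 19/70*3/4 + 41/70*1/2 = 41/70 = pi_C  (ok)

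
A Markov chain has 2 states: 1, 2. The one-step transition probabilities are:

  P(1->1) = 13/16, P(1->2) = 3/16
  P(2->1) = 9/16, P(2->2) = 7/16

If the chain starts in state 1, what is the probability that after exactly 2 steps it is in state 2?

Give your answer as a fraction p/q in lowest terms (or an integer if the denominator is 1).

Answer: 15/64

Derivation:
Computing P^2 by repeated multiplication:
P^1 =
  1: [13/16, 3/16]
  2: [9/16, 7/16]
P^2 =
  1: [49/64, 15/64]
  2: [45/64, 19/64]

(P^2)[1 -> 2] = 15/64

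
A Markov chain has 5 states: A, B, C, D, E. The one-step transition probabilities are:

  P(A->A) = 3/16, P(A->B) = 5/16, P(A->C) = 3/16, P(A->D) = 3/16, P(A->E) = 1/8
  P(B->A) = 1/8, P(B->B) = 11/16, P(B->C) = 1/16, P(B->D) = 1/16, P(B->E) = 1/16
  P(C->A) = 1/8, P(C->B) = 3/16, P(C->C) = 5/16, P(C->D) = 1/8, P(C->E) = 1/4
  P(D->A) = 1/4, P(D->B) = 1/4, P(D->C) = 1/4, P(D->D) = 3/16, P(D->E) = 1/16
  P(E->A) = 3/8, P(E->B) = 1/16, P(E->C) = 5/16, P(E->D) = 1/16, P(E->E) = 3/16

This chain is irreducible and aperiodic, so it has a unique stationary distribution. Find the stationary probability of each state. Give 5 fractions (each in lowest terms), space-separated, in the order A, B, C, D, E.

The stationary distribution satisfies pi = pi * P, i.e.:
  pi_A = 3/16*pi_A + 1/8*pi_B + 1/8*pi_C + 1/4*pi_D + 3/8*pi_E
  pi_B = 5/16*pi_A + 11/16*pi_B + 3/16*pi_C + 1/4*pi_D + 1/16*pi_E
  pi_C = 3/16*pi_A + 1/16*pi_B + 5/16*pi_C + 1/4*pi_D + 5/16*pi_E
  pi_D = 3/16*pi_A + 1/16*pi_B + 1/8*pi_C + 3/16*pi_D + 1/16*pi_E
  pi_E = 1/8*pi_A + 1/16*pi_B + 1/4*pi_C + 1/16*pi_D + 3/16*pi_E
with normalization: pi_A + pi_B + pi_C + pi_D + pi_E = 1.

Using the first 4 balance equations plus normalization, the linear system A*pi = b is:
  [-13/16, 1/8, 1/8, 1/4, 3/8] . pi = 0
  [5/16, -5/16, 3/16, 1/4, 1/16] . pi = 0
  [3/16, 1/16, -11/16, 1/4, 5/16] . pi = 0
  [3/16, 1/16, 1/8, -13/16, 1/16] . pi = 0
  [1, 1, 1, 1, 1] . pi = 1

Solving yields:
  pi_A = 2748/15187
  pi_B = 6123/15187
  pi_C = 2767/15187
  pi_D = 1675/15187
  pi_E = 1874/15187

Verification (pi * P):
  2748/15187*3/16 + 6123/15187*1/8 + 2767/15187*1/8 + 1675/15187*1/4 + 1874/15187*3/8 = 2748/15187 = pi_A  (ok)
  2748/15187*5/16 + 6123/15187*11/16 + 2767/15187*3/16 + 1675/15187*1/4 + 1874/15187*1/16 = 6123/15187 = pi_B  (ok)
  2748/15187*3/16 + 6123/15187*1/16 + 2767/15187*5/16 + 1675/15187*1/4 + 1874/15187*5/16 = 2767/15187 = pi_C  (ok)
  2748/15187*3/16 + 6123/15187*1/16 + 2767/15187*1/8 + 1675/15187*3/16 + 1874/15187*1/16 = 1675/15187 = pi_D  (ok)
  2748/15187*1/8 + 6123/15187*1/16 + 2767/15187*1/4 + 1675/15187*1/16 + 1874/15187*3/16 = 1874/15187 = pi_E  (ok)

Answer: 2748/15187 6123/15187 2767/15187 1675/15187 1874/15187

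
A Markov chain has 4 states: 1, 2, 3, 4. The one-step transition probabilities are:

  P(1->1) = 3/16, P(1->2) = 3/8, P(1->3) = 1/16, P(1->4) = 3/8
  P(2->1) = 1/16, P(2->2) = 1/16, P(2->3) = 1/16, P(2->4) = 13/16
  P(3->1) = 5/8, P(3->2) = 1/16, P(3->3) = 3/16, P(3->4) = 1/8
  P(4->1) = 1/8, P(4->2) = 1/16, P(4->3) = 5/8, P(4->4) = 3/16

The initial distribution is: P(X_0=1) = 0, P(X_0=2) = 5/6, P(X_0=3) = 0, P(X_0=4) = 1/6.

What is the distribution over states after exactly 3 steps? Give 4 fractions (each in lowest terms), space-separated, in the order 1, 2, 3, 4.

Propagating the distribution step by step (d_{t+1} = d_t * P):
d_0 = (1=0, 2=5/6, 3=0, 4=1/6)
  d_1[1] = 0*3/16 + 5/6*1/16 + 0*5/8 + 1/6*1/8 = 7/96
  d_1[2] = 0*3/8 + 5/6*1/16 + 0*1/16 + 1/6*1/16 = 1/16
  d_1[3] = 0*1/16 + 5/6*1/16 + 0*3/16 + 1/6*5/8 = 5/32
  d_1[4] = 0*3/8 + 5/6*13/16 + 0*1/8 + 1/6*3/16 = 17/24
d_1 = (1=7/96, 2=1/16, 3=5/32, 4=17/24)
  d_2[1] = 7/96*3/16 + 1/16*1/16 + 5/32*5/8 + 17/24*1/8 = 313/1536
  d_2[2] = 7/96*3/8 + 1/16*1/16 + 5/32*1/16 + 17/24*1/16 = 131/1536
  d_2[3] = 7/96*1/16 + 1/16*1/16 + 5/32*3/16 + 17/24*5/8 = 123/256
  d_2[4] = 7/96*3/8 + 1/16*13/16 + 5/32*1/8 + 17/24*3/16 = 59/256
d_2 = (1=313/1536, 2=131/1536, 3=123/256, 4=59/256)
  d_3[1] = 313/1536*3/16 + 131/1536*1/16 + 123/256*5/8 + 59/256*1/8 = 4579/12288
  d_3[2] = 313/1536*3/8 + 131/1536*1/16 + 123/256*1/16 + 59/256*1/16 = 3101/24576
  d_3[3] = 313/1536*1/16 + 131/1536*1/16 + 123/256*3/16 + 59/256*5/8 = 1033/4096
  d_3[4] = 313/1536*3/8 + 131/1536*13/16 + 123/256*1/8 + 59/256*3/16 = 6119/24576
d_3 = (1=4579/12288, 2=3101/24576, 3=1033/4096, 4=6119/24576)

Answer: 4579/12288 3101/24576 1033/4096 6119/24576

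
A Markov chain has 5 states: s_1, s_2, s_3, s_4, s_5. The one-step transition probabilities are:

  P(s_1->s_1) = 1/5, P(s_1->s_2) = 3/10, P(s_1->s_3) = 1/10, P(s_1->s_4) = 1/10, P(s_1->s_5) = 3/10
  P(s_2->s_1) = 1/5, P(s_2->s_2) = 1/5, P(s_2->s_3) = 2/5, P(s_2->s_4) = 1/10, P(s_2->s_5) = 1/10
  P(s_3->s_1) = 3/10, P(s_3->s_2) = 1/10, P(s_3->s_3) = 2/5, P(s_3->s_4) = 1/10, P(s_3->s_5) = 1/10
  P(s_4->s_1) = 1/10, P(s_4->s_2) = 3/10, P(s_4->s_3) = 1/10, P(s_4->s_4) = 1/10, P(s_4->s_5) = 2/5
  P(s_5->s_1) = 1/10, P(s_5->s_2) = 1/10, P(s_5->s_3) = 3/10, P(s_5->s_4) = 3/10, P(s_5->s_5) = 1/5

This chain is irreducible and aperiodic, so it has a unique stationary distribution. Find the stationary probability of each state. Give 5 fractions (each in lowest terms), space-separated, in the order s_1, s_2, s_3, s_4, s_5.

Answer: 865/4462 827/4462 624/2231 1251/8924 1793/8924

Derivation:
The stationary distribution satisfies pi = pi * P, i.e.:
  pi_s_1 = 1/5*pi_s_1 + 1/5*pi_s_2 + 3/10*pi_s_3 + 1/10*pi_s_4 + 1/10*pi_s_5
  pi_s_2 = 3/10*pi_s_1 + 1/5*pi_s_2 + 1/10*pi_s_3 + 3/10*pi_s_4 + 1/10*pi_s_5
  pi_s_3 = 1/10*pi_s_1 + 2/5*pi_s_2 + 2/5*pi_s_3 + 1/10*pi_s_4 + 3/10*pi_s_5
  pi_s_4 = 1/10*pi_s_1 + 1/10*pi_s_2 + 1/10*pi_s_3 + 1/10*pi_s_4 + 3/10*pi_s_5
  pi_s_5 = 3/10*pi_s_1 + 1/10*pi_s_2 + 1/10*pi_s_3 + 2/5*pi_s_4 + 1/5*pi_s_5
with normalization: pi_s_1 + pi_s_2 + pi_s_3 + pi_s_4 + pi_s_5 = 1.

Using the first 4 balance equations plus normalization, the linear system A*pi = b is:
  [-4/5, 1/5, 3/10, 1/10, 1/10] . pi = 0
  [3/10, -4/5, 1/10, 3/10, 1/10] . pi = 0
  [1/10, 2/5, -3/5, 1/10, 3/10] . pi = 0
  [1/10, 1/10, 1/10, -9/10, 3/10] . pi = 0
  [1, 1, 1, 1, 1] . pi = 1

Solving yields:
  pi_s_1 = 865/4462
  pi_s_2 = 827/4462
  pi_s_3 = 624/2231
  pi_s_4 = 1251/8924
  pi_s_5 = 1793/8924

Verification (pi * P):
  865/4462*1/5 + 827/4462*1/5 + 624/2231*3/10 + 1251/8924*1/10 + 1793/8924*1/10 = 865/4462 = pi_s_1  (ok)
  865/4462*3/10 + 827/4462*1/5 + 624/2231*1/10 + 1251/8924*3/10 + 1793/8924*1/10 = 827/4462 = pi_s_2  (ok)
  865/4462*1/10 + 827/4462*2/5 + 624/2231*2/5 + 1251/8924*1/10 + 1793/8924*3/10 = 624/2231 = pi_s_3  (ok)
  865/4462*1/10 + 827/4462*1/10 + 624/2231*1/10 + 1251/8924*1/10 + 1793/8924*3/10 = 1251/8924 = pi_s_4  (ok)
  865/4462*3/10 + 827/4462*1/10 + 624/2231*1/10 + 1251/8924*2/5 + 1793/8924*1/5 = 1793/8924 = pi_s_5  (ok)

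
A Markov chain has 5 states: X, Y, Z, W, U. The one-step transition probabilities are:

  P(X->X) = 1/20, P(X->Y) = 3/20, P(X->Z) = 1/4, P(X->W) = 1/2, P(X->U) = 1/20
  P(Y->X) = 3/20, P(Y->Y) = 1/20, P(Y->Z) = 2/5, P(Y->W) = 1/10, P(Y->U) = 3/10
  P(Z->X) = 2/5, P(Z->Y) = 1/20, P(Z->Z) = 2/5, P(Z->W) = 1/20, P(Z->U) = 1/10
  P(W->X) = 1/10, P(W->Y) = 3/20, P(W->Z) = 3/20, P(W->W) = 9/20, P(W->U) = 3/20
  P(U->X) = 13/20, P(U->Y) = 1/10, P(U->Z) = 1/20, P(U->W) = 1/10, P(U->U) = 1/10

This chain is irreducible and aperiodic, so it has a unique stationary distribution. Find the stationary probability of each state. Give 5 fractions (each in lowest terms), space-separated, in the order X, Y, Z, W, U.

The stationary distribution satisfies pi = pi * P, i.e.:
  pi_X = 1/20*pi_X + 3/20*pi_Y + 2/5*pi_Z + 1/10*pi_W + 13/20*pi_U
  pi_Y = 3/20*pi_X + 1/20*pi_Y + 1/20*pi_Z + 3/20*pi_W + 1/10*pi_U
  pi_Z = 1/4*pi_X + 2/5*pi_Y + 2/5*pi_Z + 3/20*pi_W + 1/20*pi_U
  pi_W = 1/2*pi_X + 1/10*pi_Y + 1/20*pi_Z + 9/20*pi_W + 1/10*pi_U
  pi_U = 1/20*pi_X + 3/10*pi_Y + 1/10*pi_Z + 3/20*pi_W + 1/10*pi_U
with normalization: pi_X + pi_Y + pi_Z + pi_W + pi_U = 1.

Using the first 4 balance equations plus normalization, the linear system A*pi = b is:
  [-19/20, 3/20, 2/5, 1/10, 13/20] . pi = 0
  [3/20, -19/20, 1/20, 3/20, 1/10] . pi = 0
  [1/4, 2/5, -3/5, 3/20, 1/20] . pi = 0
  [1/2, 1/10, 1/20, -11/20, 1/10] . pi = 0
  [1, 1, 1, 1, 1] . pi = 1

Solving yields:
  pi_X = 5131/21656
  pi_Y = 2337/21656
  pi_Z = 5437/21656
  pi_W = 6071/21656
  pi_U = 335/2707

Verification (pi * P):
  5131/21656*1/20 + 2337/21656*3/20 + 5437/21656*2/5 + 6071/21656*1/10 + 335/2707*13/20 = 5131/21656 = pi_X  (ok)
  5131/21656*3/20 + 2337/21656*1/20 + 5437/21656*1/20 + 6071/21656*3/20 + 335/2707*1/10 = 2337/21656 = pi_Y  (ok)
  5131/21656*1/4 + 2337/21656*2/5 + 5437/21656*2/5 + 6071/21656*3/20 + 335/2707*1/20 = 5437/21656 = pi_Z  (ok)
  5131/21656*1/2 + 2337/21656*1/10 + 5437/21656*1/20 + 6071/21656*9/20 + 335/2707*1/10 = 6071/21656 = pi_W  (ok)
  5131/21656*1/20 + 2337/21656*3/10 + 5437/21656*1/10 + 6071/21656*3/20 + 335/2707*1/10 = 335/2707 = pi_U  (ok)

Answer: 5131/21656 2337/21656 5437/21656 6071/21656 335/2707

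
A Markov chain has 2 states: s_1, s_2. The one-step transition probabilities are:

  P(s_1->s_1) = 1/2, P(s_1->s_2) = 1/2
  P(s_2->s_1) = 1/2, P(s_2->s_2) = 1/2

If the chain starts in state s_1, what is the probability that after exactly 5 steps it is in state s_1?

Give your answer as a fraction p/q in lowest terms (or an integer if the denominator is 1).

Computing P^5 by repeated multiplication:
P^1 =
  s_1: [1/2, 1/2]
  s_2: [1/2, 1/2]
P^2 =
  s_1: [1/2, 1/2]
  s_2: [1/2, 1/2]
P^3 =
  s_1: [1/2, 1/2]
  s_2: [1/2, 1/2]
P^4 =
  s_1: [1/2, 1/2]
  s_2: [1/2, 1/2]
P^5 =
  s_1: [1/2, 1/2]
  s_2: [1/2, 1/2]

(P^5)[s_1 -> s_1] = 1/2

Answer: 1/2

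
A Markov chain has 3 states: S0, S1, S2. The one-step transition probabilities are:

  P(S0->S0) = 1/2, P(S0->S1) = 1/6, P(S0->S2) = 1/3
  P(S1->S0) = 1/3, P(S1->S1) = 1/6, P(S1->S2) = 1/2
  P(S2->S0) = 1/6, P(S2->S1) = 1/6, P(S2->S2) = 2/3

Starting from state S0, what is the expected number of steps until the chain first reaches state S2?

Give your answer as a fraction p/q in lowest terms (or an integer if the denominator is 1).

Let h_i = expected steps to first reach S2 from state i.
Boundary: h_S2 = 0.
First-step equations for the other states:
  h_S0 = 1 + 1/2*h_S0 + 1/6*h_S1 + 1/3*h_S2
  h_S1 = 1 + 1/3*h_S0 + 1/6*h_S1 + 1/2*h_S2

Substituting h_S2 = 0 and rearranging gives the linear system (I - Q) h = 1:
  [1/2, -1/6] . (h_S0, h_S1) = 1
  [-1/3, 5/6] . (h_S0, h_S1) = 1

Solving yields:
  h_S0 = 36/13
  h_S1 = 30/13

Starting state is S0, so the expected hitting time is h_S0 = 36/13.

Answer: 36/13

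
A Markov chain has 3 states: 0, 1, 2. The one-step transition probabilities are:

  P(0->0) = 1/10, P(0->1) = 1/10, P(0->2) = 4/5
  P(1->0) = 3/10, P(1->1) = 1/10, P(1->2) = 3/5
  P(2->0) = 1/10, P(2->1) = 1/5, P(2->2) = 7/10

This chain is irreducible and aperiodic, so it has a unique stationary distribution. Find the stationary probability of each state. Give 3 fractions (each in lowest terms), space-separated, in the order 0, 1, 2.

Answer: 15/112 19/112 39/56

Derivation:
The stationary distribution satisfies pi = pi * P, i.e.:
  pi_0 = 1/10*pi_0 + 3/10*pi_1 + 1/10*pi_2
  pi_1 = 1/10*pi_0 + 1/10*pi_1 + 1/5*pi_2
  pi_2 = 4/5*pi_0 + 3/5*pi_1 + 7/10*pi_2
with normalization: pi_0 + pi_1 + pi_2 = 1.

Using the first 2 balance equations plus normalization, the linear system A*pi = b is:
  [-9/10, 3/10, 1/10] . pi = 0
  [1/10, -9/10, 1/5] . pi = 0
  [1, 1, 1] . pi = 1

Solving yields:
  pi_0 = 15/112
  pi_1 = 19/112
  pi_2 = 39/56

Verification (pi * P):
  15/112*1/10 + 19/112*3/10 + 39/56*1/10 = 15/112 = pi_0  (ok)
  15/112*1/10 + 19/112*1/10 + 39/56*1/5 = 19/112 = pi_1  (ok)
  15/112*4/5 + 19/112*3/5 + 39/56*7/10 = 39/56 = pi_2  (ok)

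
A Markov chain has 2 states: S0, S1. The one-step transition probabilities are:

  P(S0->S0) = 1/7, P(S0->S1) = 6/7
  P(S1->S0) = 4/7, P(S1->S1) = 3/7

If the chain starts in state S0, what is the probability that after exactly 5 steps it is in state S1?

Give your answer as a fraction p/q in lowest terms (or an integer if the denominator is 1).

Computing P^5 by repeated multiplication:
P^1 =
  S0: [1/7, 6/7]
  S1: [4/7, 3/7]
P^2 =
  S0: [25/49, 24/49]
  S1: [16/49, 33/49]
P^3 =
  S0: [121/343, 222/343]
  S1: [148/343, 195/343]
P^4 =
  S0: [1009/2401, 1392/2401]
  S1: [928/2401, 1473/2401]
P^5 =
  S0: [6577/16807, 10230/16807]
  S1: [6820/16807, 9987/16807]

(P^5)[S0 -> S1] = 10230/16807

Answer: 10230/16807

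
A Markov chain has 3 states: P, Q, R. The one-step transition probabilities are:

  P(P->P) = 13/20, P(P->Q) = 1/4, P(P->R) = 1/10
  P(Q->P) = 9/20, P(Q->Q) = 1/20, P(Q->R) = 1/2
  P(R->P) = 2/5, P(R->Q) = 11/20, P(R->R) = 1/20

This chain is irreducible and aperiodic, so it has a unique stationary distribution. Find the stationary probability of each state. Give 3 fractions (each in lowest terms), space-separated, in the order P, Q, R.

Answer: 251/456 39/152 11/57

Derivation:
The stationary distribution satisfies pi = pi * P, i.e.:
  pi_P = 13/20*pi_P + 9/20*pi_Q + 2/5*pi_R
  pi_Q = 1/4*pi_P + 1/20*pi_Q + 11/20*pi_R
  pi_R = 1/10*pi_P + 1/2*pi_Q + 1/20*pi_R
with normalization: pi_P + pi_Q + pi_R = 1.

Using the first 2 balance equations plus normalization, the linear system A*pi = b is:
  [-7/20, 9/20, 2/5] . pi = 0
  [1/4, -19/20, 11/20] . pi = 0
  [1, 1, 1] . pi = 1

Solving yields:
  pi_P = 251/456
  pi_Q = 39/152
  pi_R = 11/57

Verification (pi * P):
  251/456*13/20 + 39/152*9/20 + 11/57*2/5 = 251/456 = pi_P  (ok)
  251/456*1/4 + 39/152*1/20 + 11/57*11/20 = 39/152 = pi_Q  (ok)
  251/456*1/10 + 39/152*1/2 + 11/57*1/20 = 11/57 = pi_R  (ok)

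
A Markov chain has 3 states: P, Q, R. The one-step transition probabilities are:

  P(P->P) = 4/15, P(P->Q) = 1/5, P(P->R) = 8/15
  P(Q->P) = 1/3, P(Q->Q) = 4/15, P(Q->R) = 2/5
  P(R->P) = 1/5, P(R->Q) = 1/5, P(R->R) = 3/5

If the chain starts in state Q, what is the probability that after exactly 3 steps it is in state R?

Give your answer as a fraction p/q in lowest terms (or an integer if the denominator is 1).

Answer: 364/675

Derivation:
Computing P^3 by repeated multiplication:
P^1 =
  P: [4/15, 1/5, 8/15]
  Q: [1/3, 4/15, 2/5]
  R: [1/5, 1/5, 3/5]
P^2 =
  P: [11/45, 16/75, 122/225]
  Q: [58/225, 49/225, 118/225]
  R: [6/25, 16/75, 41/75]
P^3 =
  P: [826/3375, 241/1125, 1826/3375]
  Q: [277/1125, 724/3375, 364/675]
  R: [11/45, 241/1125, 203/375]

(P^3)[Q -> R] = 364/675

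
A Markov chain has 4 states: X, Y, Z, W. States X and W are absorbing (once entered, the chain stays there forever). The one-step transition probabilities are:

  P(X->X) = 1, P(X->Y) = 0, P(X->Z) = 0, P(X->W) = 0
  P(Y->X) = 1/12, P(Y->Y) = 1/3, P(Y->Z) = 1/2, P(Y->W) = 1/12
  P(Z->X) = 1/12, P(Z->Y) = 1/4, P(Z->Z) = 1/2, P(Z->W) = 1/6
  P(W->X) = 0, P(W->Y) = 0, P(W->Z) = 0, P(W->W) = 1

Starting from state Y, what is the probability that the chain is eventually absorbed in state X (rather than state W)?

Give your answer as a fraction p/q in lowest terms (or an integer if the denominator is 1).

Let a_i = P(absorbed in X | start in state i).
Boundary conditions: a_X = 1, a_W = 0.
For each transient state i, a_i = sum_j P(i->j) * a_j:
  a_Y = 1/12*a_X + 1/3*a_Y + 1/2*a_Z + 1/12*a_W
  a_Z = 1/12*a_X + 1/4*a_Y + 1/2*a_Z + 1/6*a_W

Substituting a_X = 1 and a_W = 0, rearrange to (I - Q) a = r where r[i] = P(i -> X):
  [2/3, -1/2] . (a_Y, a_Z) = 1/12
  [-1/4, 1/2] . (a_Y, a_Z) = 1/12

Solving yields:
  a_Y = 2/5
  a_Z = 11/30

Starting state is Y, so the absorption probability is a_Y = 2/5.

Answer: 2/5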